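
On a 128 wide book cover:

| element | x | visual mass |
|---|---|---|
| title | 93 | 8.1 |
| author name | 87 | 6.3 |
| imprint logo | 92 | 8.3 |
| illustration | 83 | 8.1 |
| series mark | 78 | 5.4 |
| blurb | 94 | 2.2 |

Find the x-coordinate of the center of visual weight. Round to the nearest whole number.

Σw = 8.1 + 6.3 + 8.3 + 8.1 + 5.4 + 2.2 = 38.4.
x-moment: 8.1·93 + 6.3·87 + 8.3·92 + 8.1·83 + 5.4·78 + 2.2·94 = 3365.3; centroid 3365.3/38.4 ≈ 87.64.

x ≈ 88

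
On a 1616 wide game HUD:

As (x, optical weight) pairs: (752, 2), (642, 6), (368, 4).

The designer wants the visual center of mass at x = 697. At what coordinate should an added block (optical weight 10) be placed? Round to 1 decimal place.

With the added block, Σw becomes 2 + 6 + 4 + 10 = 22.
x: target moment 22×697 = 15334; current 2·752 + 6·642 + 4·368 = 6828; the added block supplies 8506, so x = 8506/10 ≈ 850.60.

x ≈ 850.6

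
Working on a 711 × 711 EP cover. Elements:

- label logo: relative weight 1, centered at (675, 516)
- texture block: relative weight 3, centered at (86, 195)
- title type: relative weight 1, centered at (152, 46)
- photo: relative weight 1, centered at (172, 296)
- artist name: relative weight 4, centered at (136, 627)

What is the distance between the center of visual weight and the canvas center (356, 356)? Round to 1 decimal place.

Σw = 1 + 3 + 1 + 1 + 4 = 10.
x-moment: 1·675 + 3·86 + 1·152 + 1·172 + 4·136 = 1801; centroid 1801/10 ≈ 180.10.
y-moment: 1·516 + 3·195 + 1·46 + 1·296 + 4·627 = 3951; centroid 3951/10 ≈ 395.10.
From (356, 356): dx = -175.90, dy = 39.10, so the distance is √(dx²+dy²) ≈ 180.19.

≈ 180.2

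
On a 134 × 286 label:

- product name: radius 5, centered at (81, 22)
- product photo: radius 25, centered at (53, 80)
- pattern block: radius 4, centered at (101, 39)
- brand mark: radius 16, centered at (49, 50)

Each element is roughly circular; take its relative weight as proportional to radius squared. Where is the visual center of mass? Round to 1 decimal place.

r² weights: product name 5² = 25, product photo 25² = 625, pattern block 4² = 16, brand mark 16² = 256. Total = 922.
x: (25·81 + 625·53 + 16·101 + 256·49) / 922 = 49310 / 922 ≈ 53.48
y: (25·22 + 625·80 + 16·39 + 256·50) / 922 = 63974 / 922 ≈ 69.39

(53.5, 69.4)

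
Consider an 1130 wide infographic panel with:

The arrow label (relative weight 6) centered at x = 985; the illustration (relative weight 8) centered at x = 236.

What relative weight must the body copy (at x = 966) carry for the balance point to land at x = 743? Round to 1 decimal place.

Known weights sum to 6 + 8 = 14; their moment is 6·985 + 8·236 = 7798.
For the centroid to hit 743: (7798 + w·966) / (14 + w) = 743.
Solving: w = (743·14 − 7798) / (966 − 743) = 2604 / 223 ≈ 11.68.

w ≈ 11.7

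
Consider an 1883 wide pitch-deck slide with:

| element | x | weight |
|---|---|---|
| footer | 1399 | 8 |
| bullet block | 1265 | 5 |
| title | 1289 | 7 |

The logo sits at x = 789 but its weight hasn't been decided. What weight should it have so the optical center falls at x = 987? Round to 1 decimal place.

w ≈ 34.3

Fixed elements: Σw = 8 + 5 + 7 = 20, Σw·x = 8·1399 + 5·1265 + 7·1289 = 26540.
Set Σw·x/Σw = 987: (26540 + 789w) = 987·(20 + w).
Solving: w = (987·20 − 26540) / (789 − 987) = -6800 / -198 ≈ 34.34.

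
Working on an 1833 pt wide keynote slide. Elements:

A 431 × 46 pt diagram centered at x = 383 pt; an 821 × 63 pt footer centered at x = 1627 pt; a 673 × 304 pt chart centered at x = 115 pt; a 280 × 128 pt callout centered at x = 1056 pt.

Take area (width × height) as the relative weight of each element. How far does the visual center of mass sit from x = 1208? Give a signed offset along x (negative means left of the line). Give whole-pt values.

≈ -717 pt

Areas → weights: diagram 431·46 = 19826, footer 821·63 = 51723, chart 673·304 = 204592, callout 280·128 = 35840; Σw = 311981.
x-moment: 19826·383 + 51723·1627 + 204592·115 + 35840·1056 = 153121799; centroid 153121799/311981 ≈ 490.80.
Difference: 490.80 − 1208 ≈ -717.20.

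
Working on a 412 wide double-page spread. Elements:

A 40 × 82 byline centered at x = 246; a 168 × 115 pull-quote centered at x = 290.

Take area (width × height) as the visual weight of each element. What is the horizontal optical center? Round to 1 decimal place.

Taking area as weight: byline 40·82 = 3280, pull-quote 168·115 = 19320. Sum 22600.
x-moment: 3280·246 + 19320·290 = 6409680; centroid 6409680/22600 ≈ 283.61.

x ≈ 283.6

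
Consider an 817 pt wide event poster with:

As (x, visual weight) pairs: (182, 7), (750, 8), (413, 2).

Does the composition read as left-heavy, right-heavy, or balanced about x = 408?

right-heavy

Weights sum to 7 + 8 + 2 = 17.
Σw·x = 7·182 + 8·750 + 2·413 = 8100, so x̄ = 8100/17 ≈ 476.47.
476.5 lies right of the midline 408, so the layout is right-heavy.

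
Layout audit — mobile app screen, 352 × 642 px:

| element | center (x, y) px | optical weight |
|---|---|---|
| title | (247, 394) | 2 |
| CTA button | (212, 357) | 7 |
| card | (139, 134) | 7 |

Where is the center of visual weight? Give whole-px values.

Total weight = 2 + 7 + 7 = 16.
x: (2·247 + 7·212 + 7·139) / 16 = 2951 / 16 ≈ 184.44
y: (2·394 + 7·357 + 7·134) / 16 = 4225 / 16 ≈ 264.06

(184, 264)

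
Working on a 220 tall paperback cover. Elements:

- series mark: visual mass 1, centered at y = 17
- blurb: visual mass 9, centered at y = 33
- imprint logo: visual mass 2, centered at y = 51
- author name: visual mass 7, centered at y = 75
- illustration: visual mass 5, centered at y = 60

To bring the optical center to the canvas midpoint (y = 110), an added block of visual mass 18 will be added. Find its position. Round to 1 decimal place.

y ≈ 187.7

With the added block, Σw becomes 1 + 9 + 2 + 7 + 5 + 18 = 42.
Along y: (1241 + 18·y) / 42 = 110 (existing moment 1·17 + 9·33 + 2·51 + 7·75 + 5·60 = 1241) ⇒ y = (4620 − 1241) / 18 ≈ 187.72.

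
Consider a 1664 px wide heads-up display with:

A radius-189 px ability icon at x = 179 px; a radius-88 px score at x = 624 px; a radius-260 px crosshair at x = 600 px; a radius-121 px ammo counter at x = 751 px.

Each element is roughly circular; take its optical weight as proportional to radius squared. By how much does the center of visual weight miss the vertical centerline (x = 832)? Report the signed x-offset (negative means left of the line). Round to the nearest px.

≈ -333 px

Weights ∝ r²: ability icon 189² = 35721, score 88² = 7744, crosshair 260² = 67600, ammo counter 121² = 14641; Σw = 125706.
x: (35721·179 + 7744·624 + 67600·600 + 14641·751) / 125706 = 62781706 / 125706 ≈ 499.43
Against x = 832, that's 499.43 − 832 = -332.57.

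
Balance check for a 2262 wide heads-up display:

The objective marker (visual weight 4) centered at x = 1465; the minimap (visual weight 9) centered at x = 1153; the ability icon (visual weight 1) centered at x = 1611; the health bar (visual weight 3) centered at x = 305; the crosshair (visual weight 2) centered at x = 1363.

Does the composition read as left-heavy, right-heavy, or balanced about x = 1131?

balanced

Total weight = 4 + 9 + 1 + 3 + 2 = 19.
x: (4·1465 + 9·1153 + 1·1611 + 3·305 + 2·1363) / 19 = 21489 / 19 ≈ 1131.00
1131.00 = 1131 exactly: balanced.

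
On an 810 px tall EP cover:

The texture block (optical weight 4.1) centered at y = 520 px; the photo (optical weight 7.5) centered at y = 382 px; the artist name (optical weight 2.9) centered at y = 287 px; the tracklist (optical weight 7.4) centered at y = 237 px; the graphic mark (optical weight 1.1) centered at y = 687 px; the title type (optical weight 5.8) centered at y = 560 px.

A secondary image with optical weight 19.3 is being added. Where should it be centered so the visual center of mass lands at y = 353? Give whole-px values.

With the secondary image, Σw becomes 4.1 + 7.5 + 2.9 + 7.4 + 1.1 + 5.8 + 19.3 = 48.1.
y: need Σw·y = 48.1·353 = 16979.3. Existing = 4.1·520 + 7.5·382 + 2.9·287 + 7.4·237 + 1.1·687 + 5.8·560 = 11586.8. Remainder 5392.5 / 19.3 ≈ 279.40.

y ≈ 279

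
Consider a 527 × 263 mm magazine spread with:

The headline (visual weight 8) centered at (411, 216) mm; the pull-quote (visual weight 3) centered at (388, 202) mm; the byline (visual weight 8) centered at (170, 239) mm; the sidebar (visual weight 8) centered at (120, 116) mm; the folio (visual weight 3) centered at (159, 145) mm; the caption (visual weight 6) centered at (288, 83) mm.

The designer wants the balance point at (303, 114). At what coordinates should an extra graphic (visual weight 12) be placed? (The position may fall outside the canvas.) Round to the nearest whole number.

(464, -53)

New total weight: (8 + 3 + 8 + 8 + 3 + 6) + 12 = 48.
x: need Σw·x = 48·303 = 14544. Existing = 8·411 + 3·388 + 8·170 + 8·120 + 3·159 + 6·288 = 8977. Remainder 5567 / 12 ≈ 463.92.
y: need Σw·y = 48·114 = 5472. Existing = 8·216 + 3·202 + 8·239 + 8·116 + 3·145 + 6·83 = 6107. Remainder -635 / 12 ≈ -52.92.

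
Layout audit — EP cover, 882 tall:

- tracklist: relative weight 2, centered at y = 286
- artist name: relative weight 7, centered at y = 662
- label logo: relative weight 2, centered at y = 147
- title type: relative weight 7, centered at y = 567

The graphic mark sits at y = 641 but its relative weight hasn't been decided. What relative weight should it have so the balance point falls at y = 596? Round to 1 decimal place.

Fixed elements: Σw = 2 + 7 + 2 + 7 = 18, Σw·y = 2·286 + 7·662 + 2·147 + 7·567 = 9469.
Set Σw·y/Σw = 596: (9469 + 641w) = 596·(18 + w).
So w = (596·18 − 9469)/(641 − 596) = 1259/45 ≈ 27.98.

w ≈ 28.0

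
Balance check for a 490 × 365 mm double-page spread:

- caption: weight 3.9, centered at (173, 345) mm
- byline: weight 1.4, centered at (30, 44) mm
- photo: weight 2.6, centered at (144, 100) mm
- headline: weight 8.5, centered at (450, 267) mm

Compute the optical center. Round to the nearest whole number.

Total weight = 3.9 + 1.4 + 2.6 + 8.5 = 16.4.
x-moment: 3.9·173 + 1.4·30 + 2.6·144 + 8.5·450 = 4916.1; centroid 4916.1/16.4 ≈ 299.76.
y-moment: 3.9·345 + 1.4·44 + 2.6·100 + 8.5·267 = 3936.6; centroid 3936.6/16.4 ≈ 240.04.

(300, 240)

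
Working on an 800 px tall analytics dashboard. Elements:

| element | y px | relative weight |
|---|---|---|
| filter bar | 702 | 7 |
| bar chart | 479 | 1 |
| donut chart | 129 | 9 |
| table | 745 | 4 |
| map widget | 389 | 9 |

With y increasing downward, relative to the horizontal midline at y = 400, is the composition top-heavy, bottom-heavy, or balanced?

bottom-heavy

Total weight = 7 + 1 + 9 + 4 + 9 = 30.
y: (7·702 + 1·479 + 9·129 + 4·745 + 9·389) / 30 = 13035 / 30 ≈ 434.50
Since 434.5 is below (larger y than) 400, the composition reads bottom-heavy.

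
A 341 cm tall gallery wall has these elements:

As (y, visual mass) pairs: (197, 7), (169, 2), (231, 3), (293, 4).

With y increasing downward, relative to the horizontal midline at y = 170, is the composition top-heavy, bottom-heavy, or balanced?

bottom-heavy

Σw = 7 + 2 + 3 + 4 = 16.
Σw·y = 7·197 + 2·169 + 3·231 + 4·293 = 3582, so ȳ = 3582/16 ≈ 223.88.
223.9 vs midline 170 → bottom-heavy.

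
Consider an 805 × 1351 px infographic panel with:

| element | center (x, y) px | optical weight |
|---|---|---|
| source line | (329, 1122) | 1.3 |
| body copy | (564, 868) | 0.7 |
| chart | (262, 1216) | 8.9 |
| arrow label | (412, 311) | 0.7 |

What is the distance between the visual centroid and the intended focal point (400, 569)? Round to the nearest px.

Total weight = 1.3 + 0.7 + 8.9 + 0.7 = 11.6.
x: (1.3·329 + 0.7·564 + 8.9·262 + 0.7·412) / 11.6 = 3442.7 / 11.6 ≈ 296.78
y: (1.3·1122 + 0.7·868 + 8.9·1216 + 0.7·311) / 11.6 = 13106.3 / 11.6 ≈ 1129.85
From (400, 569): dx = -103.22, dy = 560.85, so the distance is √(dx²+dy²) ≈ 570.27.

≈ 570 px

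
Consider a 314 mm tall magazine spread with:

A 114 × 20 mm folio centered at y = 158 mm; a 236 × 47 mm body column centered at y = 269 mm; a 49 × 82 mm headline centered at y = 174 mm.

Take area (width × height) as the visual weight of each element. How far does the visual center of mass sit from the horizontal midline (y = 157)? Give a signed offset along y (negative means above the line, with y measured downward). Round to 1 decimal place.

≈ 75.5 mm

Areas → weights: folio 114·20 = 2280, body column 236·47 = 11092, headline 49·82 = 4018; Σw = 17390.
y: (2280·158 + 11092·269 + 4018·174) / 17390 = 4043120 / 17390 ≈ 232.50
Against y = 157, that's 232.50 − 157 = 75.50.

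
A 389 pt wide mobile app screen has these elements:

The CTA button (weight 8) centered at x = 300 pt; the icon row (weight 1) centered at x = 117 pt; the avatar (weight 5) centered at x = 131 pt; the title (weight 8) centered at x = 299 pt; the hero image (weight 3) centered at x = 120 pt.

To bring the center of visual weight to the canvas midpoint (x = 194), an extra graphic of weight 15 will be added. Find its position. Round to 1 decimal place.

x ≈ 122.4

New total weight: (8 + 1 + 5 + 8 + 3) + 15 = 40.
x: target moment 40×194 = 7760; current 8·300 + 1·117 + 5·131 + 8·299 + 3·120 = 5924; the extra graphic supplies 1836, so x = 1836/15 ≈ 122.40.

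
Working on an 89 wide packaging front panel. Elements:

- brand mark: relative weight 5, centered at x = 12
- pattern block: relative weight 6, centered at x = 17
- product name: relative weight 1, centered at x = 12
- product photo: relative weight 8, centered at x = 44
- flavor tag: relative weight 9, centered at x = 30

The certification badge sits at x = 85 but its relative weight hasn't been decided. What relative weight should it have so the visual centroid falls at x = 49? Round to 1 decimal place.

Known weights sum to 5 + 6 + 1 + 8 + 9 = 29; their moment is 5·12 + 6·17 + 1·12 + 8·44 + 9·30 = 796.
For the centroid to hit 49: (796 + w·85) / (29 + w) = 49.
Solving: w = (49·29 − 796) / (85 − 49) = 625 / 36 ≈ 17.36.

w ≈ 17.4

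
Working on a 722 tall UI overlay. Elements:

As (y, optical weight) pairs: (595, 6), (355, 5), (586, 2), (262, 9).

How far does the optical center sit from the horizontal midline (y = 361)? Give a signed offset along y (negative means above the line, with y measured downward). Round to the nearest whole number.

Weights sum to 6 + 5 + 2 + 9 = 22.
y-moment: 6·595 + 5·355 + 2·586 + 9·262 = 8875; centroid 8875/22 ≈ 403.41.
Against y = 361, that's 403.41 − 361 = 42.41.

≈ 42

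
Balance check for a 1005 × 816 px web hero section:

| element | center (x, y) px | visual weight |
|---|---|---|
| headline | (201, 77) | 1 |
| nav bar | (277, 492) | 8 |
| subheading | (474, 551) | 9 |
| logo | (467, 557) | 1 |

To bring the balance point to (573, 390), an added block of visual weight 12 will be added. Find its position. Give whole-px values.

(884, 213)

New total weight: (1 + 8 + 9 + 1) + 12 = 31.
Along x: (7150 + 12·x) / 31 = 573 (existing moment 1·201 + 8·277 + 9·474 + 1·467 = 7150) ⇒ x = (17763 − 7150) / 12 ≈ 884.42.
Along y: (9529 + 12·y) / 31 = 390 (existing moment 1·77 + 8·492 + 9·551 + 1·557 = 9529) ⇒ y = (12090 − 9529) / 12 ≈ 213.42.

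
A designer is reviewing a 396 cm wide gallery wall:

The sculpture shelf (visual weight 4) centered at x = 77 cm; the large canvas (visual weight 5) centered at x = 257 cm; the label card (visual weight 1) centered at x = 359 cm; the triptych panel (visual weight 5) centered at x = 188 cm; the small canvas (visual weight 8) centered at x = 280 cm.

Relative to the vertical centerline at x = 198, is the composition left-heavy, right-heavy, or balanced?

right-heavy

Σw = 4 + 5 + 1 + 5 + 8 = 23.
x: (4·77 + 5·257 + 1·359 + 5·188 + 8·280) / 23 = 5132 / 23 ≈ 223.13
223.1 vs midline 198 → right-heavy.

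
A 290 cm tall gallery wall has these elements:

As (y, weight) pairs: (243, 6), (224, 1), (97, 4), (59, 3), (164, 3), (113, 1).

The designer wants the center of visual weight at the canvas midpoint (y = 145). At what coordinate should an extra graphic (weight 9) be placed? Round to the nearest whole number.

After adding the extra graphic, total weight = 6 + 1 + 4 + 3 + 3 + 1 + 9 = 27.
Along y: (2852 + 9·y) / 27 = 145 (existing moment 6·243 + 1·224 + 4·97 + 3·59 + 3·164 + 1·113 = 2852) ⇒ y = (3915 − 2852) / 9 ≈ 118.11.

y ≈ 118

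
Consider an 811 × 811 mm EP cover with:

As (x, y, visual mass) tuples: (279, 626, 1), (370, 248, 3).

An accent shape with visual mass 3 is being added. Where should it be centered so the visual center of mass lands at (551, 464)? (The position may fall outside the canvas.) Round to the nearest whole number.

(823, 626)

After adding the accent shape, total weight = 1 + 3 + 3 = 7.
x: target moment 7×551 = 3857; current 1·279 + 3·370 = 1389; the accent shape supplies 2468, so x = 2468/3 ≈ 822.67.
y: target moment 7×464 = 3248; current 1·626 + 3·248 = 1370; the accent shape supplies 1878, so y = 1878/3 ≈ 626.00.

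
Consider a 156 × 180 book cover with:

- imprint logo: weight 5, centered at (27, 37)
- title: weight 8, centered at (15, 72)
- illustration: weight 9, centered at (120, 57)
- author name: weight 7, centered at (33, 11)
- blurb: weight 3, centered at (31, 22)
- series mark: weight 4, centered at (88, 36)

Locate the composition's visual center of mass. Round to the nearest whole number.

Σw = 5 + 8 + 9 + 7 + 3 + 4 = 36.
Σw·x = 5·27 + 8·15 + 9·120 + 7·33 + 3·31 + 4·88 = 2011, so x̄ = 2011/36 ≈ 55.86.
Σw·y = 5·37 + 8·72 + 9·57 + 7·11 + 3·22 + 4·36 = 1561, so ȳ = 1561/36 ≈ 43.36.

(56, 43)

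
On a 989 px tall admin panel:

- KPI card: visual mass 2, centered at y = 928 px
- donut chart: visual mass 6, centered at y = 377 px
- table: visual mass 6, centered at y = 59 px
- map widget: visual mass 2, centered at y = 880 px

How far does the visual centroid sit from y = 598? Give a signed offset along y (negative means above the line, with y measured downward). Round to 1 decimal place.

Weights sum to 2 + 6 + 6 + 2 = 16.
Σw·y = 2·928 + 6·377 + 6·59 + 2·880 = 6232, so ȳ = 6232/16 ≈ 389.50.
Offset from y = 598: 389.50 − 598 ≈ -208.50.

≈ -208.5 px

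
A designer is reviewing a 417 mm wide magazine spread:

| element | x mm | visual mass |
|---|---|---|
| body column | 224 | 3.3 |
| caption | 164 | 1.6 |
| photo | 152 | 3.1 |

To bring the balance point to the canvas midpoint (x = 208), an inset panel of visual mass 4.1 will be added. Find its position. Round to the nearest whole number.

With the inset panel, Σw becomes 3.3 + 1.6 + 3.1 + 4.1 = 12.1.
x: need Σw·x = 12.1·208 = 2516.8. Existing = 3.3·224 + 1.6·164 + 3.1·152 = 1472.8. Remainder 1044.0 / 4.1 ≈ 254.63.

x ≈ 255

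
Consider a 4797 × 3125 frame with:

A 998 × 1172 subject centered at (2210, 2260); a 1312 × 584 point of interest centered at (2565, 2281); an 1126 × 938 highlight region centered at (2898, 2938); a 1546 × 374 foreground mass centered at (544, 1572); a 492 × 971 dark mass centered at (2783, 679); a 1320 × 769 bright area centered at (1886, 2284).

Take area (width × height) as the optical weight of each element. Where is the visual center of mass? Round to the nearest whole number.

Areas: subject 998·1172 = 1169656, point of interest 1312·584 = 766208, highlight region 1126·938 = 1056188, foreground mass 1546·374 = 578204, dark mass 492·971 = 477732, bright area 1320·769 = 1015080. Total weight = 5063068.
Σw·x = 11169608116; x̄ = 11169608116/5063068 ≈ 2206.09.
y: moment 11045982788 / weight 5063068 ≈ 2181.68

(2206, 2182)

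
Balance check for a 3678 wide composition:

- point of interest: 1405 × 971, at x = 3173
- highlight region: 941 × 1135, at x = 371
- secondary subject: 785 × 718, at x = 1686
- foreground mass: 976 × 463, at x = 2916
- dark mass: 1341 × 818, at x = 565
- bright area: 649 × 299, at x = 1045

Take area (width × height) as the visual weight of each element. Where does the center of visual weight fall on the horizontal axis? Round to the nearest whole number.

x ≈ 1649

Areas → weights: point of interest 1405·971 = 1364255, highlight region 941·1135 = 1068035, secondary subject 785·718 = 563630, foreground mass 976·463 = 451888, dark mass 1341·818 = 1096938, bright area 649·299 = 194051; Σw = 4738797.
x: (1364255·3173 + 1068035·371 + 563630·1686 + 451888·2916 + 1096938·565 + 194051·1045) / 4738797 = 7815560953 / 4738797 ≈ 1649.27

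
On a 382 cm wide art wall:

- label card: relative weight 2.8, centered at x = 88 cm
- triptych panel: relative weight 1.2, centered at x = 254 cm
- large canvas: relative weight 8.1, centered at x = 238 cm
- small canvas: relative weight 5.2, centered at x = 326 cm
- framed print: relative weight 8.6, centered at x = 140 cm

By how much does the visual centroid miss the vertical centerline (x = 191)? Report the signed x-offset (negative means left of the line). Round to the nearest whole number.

≈ 17 cm

Total weight = 2.8 + 1.2 + 8.1 + 5.2 + 8.6 = 25.9.
Σw·x = 2.8·88 + 1.2·254 + 8.1·238 + 5.2·326 + 8.6·140 = 5378.2, so x̄ = 5378.2/25.9 ≈ 207.65.
Against x = 191, that's 207.65 − 191 = 16.65.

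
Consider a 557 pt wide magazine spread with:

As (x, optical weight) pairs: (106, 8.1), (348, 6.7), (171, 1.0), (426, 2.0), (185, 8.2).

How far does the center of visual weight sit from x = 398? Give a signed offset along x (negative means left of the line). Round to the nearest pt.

Weights sum to 8.1 + 6.7 + 1.0 + 2.0 + 8.2 = 26.0.
x: (8.1·106 + 6.7·348 + 1.0·171 + 2.0·426 + 8.2·185) / 26.0 = 5730.2 / 26.0 ≈ 220.39
Against x = 398, that's 220.39 − 398 = -177.61.

≈ -178 pt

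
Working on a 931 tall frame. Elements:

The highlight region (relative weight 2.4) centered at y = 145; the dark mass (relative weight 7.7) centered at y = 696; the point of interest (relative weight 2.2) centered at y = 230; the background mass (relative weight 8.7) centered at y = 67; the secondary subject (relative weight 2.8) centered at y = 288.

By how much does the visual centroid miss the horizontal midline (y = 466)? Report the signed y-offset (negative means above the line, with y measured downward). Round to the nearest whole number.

≈ -147

Σw = 2.4 + 7.7 + 2.2 + 8.7 + 2.8 = 23.8.
Σw·y = 2.4·145 + 7.7·696 + 2.2·230 + 8.7·67 + 2.8·288 = 7602.5, so ȳ = 7602.5/23.8 ≈ 319.43.
Difference: 319.43 − 466 ≈ -146.57.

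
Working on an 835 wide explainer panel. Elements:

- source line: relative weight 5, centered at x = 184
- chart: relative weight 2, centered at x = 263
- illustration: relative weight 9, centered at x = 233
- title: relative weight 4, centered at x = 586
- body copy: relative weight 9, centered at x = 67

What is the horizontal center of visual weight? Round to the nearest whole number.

x ≈ 224

Total weight = 5 + 2 + 9 + 4 + 9 = 29.
Σw·x = 5·184 + 2·263 + 9·233 + 4·586 + 9·67 = 6490, so x̄ = 6490/29 ≈ 223.79.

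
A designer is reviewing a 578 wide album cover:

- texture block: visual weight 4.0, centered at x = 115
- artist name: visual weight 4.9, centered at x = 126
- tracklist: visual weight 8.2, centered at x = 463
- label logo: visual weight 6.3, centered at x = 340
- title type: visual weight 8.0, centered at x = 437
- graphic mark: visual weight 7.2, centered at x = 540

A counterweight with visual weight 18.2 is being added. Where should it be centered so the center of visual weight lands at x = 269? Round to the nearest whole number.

With the counterweight, Σw becomes 4.0 + 4.9 + 8.2 + 6.3 + 8.0 + 7.2 + 18.2 = 56.8.
Along x: (14400.0 + 18.2·x) / 56.8 = 269 (existing moment 4.0·115 + 4.9·126 + 8.2·463 + 6.3·340 + 8.0·437 + 7.2·540 = 14400.0) ⇒ x = (15279.2 − 14400.0) / 18.2 ≈ 48.31.

x ≈ 48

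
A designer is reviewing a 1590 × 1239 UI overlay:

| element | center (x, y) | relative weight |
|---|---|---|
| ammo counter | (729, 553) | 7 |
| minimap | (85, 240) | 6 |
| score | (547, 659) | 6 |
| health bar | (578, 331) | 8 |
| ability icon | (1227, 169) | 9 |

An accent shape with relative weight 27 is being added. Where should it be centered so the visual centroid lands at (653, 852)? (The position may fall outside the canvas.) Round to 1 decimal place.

After adding the accent shape, total weight = 7 + 6 + 6 + 8 + 9 + 27 = 63.
x: need Σw·x = 63·653 = 41139. Existing = 7·729 + 6·85 + 6·547 + 8·578 + 9·1227 = 24562. Remainder 16577 / 27 ≈ 613.96.
y: need Σw·y = 63·852 = 53676. Existing = 7·553 + 6·240 + 6·659 + 8·331 + 9·169 = 13434. Remainder 40242 / 27 ≈ 1490.44.

(614.0, 1490.4)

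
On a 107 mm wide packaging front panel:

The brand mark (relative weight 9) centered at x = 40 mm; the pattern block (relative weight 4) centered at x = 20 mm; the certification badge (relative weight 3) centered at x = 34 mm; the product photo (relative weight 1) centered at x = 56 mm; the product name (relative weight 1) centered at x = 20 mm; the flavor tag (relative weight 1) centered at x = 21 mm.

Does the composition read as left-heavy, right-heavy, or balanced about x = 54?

left-heavy

Weights sum to 9 + 4 + 3 + 1 + 1 + 1 = 19.
Σw·x = 9·40 + 4·20 + 3·34 + 1·56 + 1·20 + 1·21 = 639, so x̄ = 639/19 ≈ 33.63.
Since 33.6 is left of 54, the composition reads left-heavy.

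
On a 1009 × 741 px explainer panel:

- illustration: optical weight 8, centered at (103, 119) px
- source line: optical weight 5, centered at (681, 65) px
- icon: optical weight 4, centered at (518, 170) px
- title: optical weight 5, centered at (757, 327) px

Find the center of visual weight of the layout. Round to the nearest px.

Total weight = 8 + 5 + 4 + 5 = 22.
x: (8·103 + 5·681 + 4·518 + 5·757) / 22 = 10086 / 22 ≈ 458.45
y: (8·119 + 5·65 + 4·170 + 5·327) / 22 = 3592 / 22 ≈ 163.27

(458, 163)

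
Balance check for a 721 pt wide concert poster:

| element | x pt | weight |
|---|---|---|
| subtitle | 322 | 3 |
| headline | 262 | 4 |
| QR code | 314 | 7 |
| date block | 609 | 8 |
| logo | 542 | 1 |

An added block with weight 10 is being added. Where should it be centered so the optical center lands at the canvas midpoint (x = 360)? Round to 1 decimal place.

x ≈ 225.4

New total weight: (3 + 4 + 7 + 8 + 1) + 10 = 33.
x: target moment 33×360 = 11880; current 3·322 + 4·262 + 7·314 + 8·609 + 1·542 = 9626; the added block supplies 2254, so x = 2254/10 ≈ 225.40.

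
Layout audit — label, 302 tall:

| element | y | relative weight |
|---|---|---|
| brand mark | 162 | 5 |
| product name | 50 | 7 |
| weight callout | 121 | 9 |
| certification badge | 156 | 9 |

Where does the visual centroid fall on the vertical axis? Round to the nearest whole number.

Σw = 5 + 7 + 9 + 9 = 30.
Σw·y = 5·162 + 7·50 + 9·121 + 9·156 = 3653, so ȳ = 3653/30 ≈ 121.77.

y ≈ 122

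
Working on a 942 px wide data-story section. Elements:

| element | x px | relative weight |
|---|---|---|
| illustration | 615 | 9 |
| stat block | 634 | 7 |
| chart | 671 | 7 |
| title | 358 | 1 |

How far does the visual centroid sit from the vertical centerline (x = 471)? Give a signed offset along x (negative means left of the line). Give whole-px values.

Total weight = 9 + 7 + 7 + 1 = 24.
Σw·x = 9·615 + 7·634 + 7·671 + 1·358 = 15028, so x̄ = 15028/24 ≈ 626.17.
Difference: 626.17 − 471 ≈ 155.17.

≈ 155 px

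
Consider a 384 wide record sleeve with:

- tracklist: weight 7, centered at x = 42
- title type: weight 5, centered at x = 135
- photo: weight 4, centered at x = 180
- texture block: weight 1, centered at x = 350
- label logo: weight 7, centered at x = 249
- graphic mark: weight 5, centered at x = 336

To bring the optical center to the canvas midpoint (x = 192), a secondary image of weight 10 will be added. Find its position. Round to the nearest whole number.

x ≈ 203

With the secondary image, Σw becomes 7 + 5 + 4 + 1 + 7 + 5 + 10 = 39.
x: need Σw·x = 39·192 = 7488. Existing = 7·42 + 5·135 + 4·180 + 1·350 + 7·249 + 5·336 = 5462. Remainder 2026 / 10 ≈ 202.60.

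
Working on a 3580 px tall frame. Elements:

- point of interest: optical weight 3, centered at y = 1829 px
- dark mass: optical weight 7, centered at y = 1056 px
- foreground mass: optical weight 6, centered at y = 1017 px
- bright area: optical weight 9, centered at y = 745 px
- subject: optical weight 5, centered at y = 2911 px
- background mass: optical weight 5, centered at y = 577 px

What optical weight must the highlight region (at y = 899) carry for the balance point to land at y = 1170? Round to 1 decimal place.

w ≈ 8.0

Existing Σw = 35 (3 + 7 + 6 + 9 + 5 + 5); existing moment 3·1829 + 7·1056 + 6·1017 + 9·745 + 5·2911 + 5·577 = 43126.
Balance at y = 1170 requires (43126 + w·899) / (35 + w) = 1170.
So w = (1170·35 − 43126)/(899 − 1170) = -2176/-271 ≈ 8.03.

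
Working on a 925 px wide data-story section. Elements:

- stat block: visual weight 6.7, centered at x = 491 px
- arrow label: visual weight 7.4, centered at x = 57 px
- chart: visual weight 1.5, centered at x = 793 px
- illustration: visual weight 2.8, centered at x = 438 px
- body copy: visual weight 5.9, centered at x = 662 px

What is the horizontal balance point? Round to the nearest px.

Total weight = 6.7 + 7.4 + 1.5 + 2.8 + 5.9 = 24.3.
Σw·x = 6.7·491 + 7.4·57 + 1.5·793 + 2.8·438 + 5.9·662 = 10033.2, so x̄ = 10033.2/24.3 ≈ 412.89.

x ≈ 413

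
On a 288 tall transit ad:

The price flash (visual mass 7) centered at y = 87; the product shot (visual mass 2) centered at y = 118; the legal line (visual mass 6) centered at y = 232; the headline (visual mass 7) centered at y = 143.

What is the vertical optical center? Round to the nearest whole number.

Σw = 7 + 2 + 6 + 7 = 22.
y: (7·87 + 2·118 + 6·232 + 7·143) / 22 = 3238 / 22 ≈ 147.18

y ≈ 147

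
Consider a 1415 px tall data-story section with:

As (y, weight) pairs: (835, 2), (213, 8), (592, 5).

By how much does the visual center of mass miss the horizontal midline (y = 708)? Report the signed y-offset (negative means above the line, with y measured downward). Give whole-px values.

Weights sum to 2 + 8 + 5 = 15.
Σw·y = 2·835 + 8·213 + 5·592 = 6334, so ȳ = 6334/15 ≈ 422.27.
Difference: 422.27 − 708 ≈ -285.73.

≈ -286 px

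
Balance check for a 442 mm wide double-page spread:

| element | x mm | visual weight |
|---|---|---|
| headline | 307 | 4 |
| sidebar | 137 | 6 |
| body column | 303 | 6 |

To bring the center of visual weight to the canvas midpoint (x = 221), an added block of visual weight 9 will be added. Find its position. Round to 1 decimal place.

New total weight: (4 + 6 + 6) + 9 = 25.
Along x: (3868 + 9·x) / 25 = 221 (existing moment 4·307 + 6·137 + 6·303 = 3868) ⇒ x = (5525 − 3868) / 9 ≈ 184.11.

x ≈ 184.1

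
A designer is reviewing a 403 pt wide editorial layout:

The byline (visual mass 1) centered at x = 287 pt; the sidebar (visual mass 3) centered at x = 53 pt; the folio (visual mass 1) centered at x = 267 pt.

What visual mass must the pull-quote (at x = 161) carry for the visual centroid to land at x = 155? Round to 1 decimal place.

w ≈ 10.3

Existing Σw = 5 (1 + 3 + 1); existing moment 1·287 + 3·53 + 1·267 = 713.
Set Σw·x/Σw = 155: (713 + 161w) = 155·(5 + w).
Solving: w = (155·5 − 713) / (161 − 155) = 62 / 6 ≈ 10.33.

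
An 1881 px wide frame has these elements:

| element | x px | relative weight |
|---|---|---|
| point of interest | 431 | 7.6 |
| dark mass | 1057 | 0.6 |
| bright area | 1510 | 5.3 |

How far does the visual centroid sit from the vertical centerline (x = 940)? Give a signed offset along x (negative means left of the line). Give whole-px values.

≈ -58 px

Weights sum to 7.6 + 0.6 + 5.3 = 13.5.
x: (7.6·431 + 0.6·1057 + 5.3·1510) / 13.5 = 11912.8 / 13.5 ≈ 882.43
Against x = 940, that's 882.43 − 940 = -57.57.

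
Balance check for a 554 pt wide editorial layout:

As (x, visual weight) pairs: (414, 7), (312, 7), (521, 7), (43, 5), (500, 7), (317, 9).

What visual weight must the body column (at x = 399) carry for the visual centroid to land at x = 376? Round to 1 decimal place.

Existing Σw = 42 (7 + 7 + 7 + 5 + 7 + 9); existing moment 7·414 + 7·312 + 7·521 + 5·43 + 7·500 + 9·317 = 15297.
For the centroid to hit 376: (15297 + w·399) / (42 + w) = 376.
Rearranging, w·(399 − 376) = 376·42 − 15297 = 495, so w ≈ 495/23 = 21.52.

w ≈ 21.5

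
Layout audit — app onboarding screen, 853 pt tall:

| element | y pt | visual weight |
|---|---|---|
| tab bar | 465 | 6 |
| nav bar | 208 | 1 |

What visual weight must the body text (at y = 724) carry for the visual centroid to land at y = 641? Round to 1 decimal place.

w ≈ 17.9

Fixed elements: Σw = 6 + 1 = 7, Σw·y = 6·465 + 1·208 = 2998.
For the centroid to hit 641: (2998 + w·724) / (7 + w) = 641.
Rearranging, w·(724 − 641) = 641·7 − 2998 = 1489, so w ≈ 1489/83 = 17.94.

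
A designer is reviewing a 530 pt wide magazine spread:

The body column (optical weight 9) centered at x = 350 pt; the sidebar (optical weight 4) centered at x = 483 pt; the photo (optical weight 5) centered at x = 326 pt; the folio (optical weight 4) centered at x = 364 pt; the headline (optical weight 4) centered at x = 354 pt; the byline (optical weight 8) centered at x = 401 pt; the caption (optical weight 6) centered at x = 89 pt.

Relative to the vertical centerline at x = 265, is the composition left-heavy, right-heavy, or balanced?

right-heavy

Weights sum to 9 + 4 + 5 + 4 + 4 + 8 + 6 = 40.
x: moment 13326 / weight 40 ≈ 333.15
333.1 lies right of the midline 265, so the layout is right-heavy.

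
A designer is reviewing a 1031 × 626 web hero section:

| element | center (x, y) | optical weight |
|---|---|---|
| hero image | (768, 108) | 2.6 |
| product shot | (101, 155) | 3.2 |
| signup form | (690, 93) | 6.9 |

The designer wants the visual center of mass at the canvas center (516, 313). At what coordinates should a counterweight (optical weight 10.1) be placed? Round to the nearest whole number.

New total weight: (2.6 + 3.2 + 6.9) + 10.1 = 22.8.
x: target moment 22.8×516 = 11764.8; current 2.6·768 + 3.2·101 + 6.9·690 = 7081.0; the counterweight supplies 4683.8, so x = 4683.8/10.1 ≈ 463.74.
y: target moment 22.8×313 = 7136.4; current 2.6·108 + 3.2·155 + 6.9·93 = 1418.5; the counterweight supplies 5717.9, so y = 5717.9/10.1 ≈ 566.13.

(464, 566)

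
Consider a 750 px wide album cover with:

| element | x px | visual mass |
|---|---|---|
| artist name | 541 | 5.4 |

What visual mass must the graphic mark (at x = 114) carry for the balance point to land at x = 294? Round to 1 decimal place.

w ≈ 7.4

The single fixed element contributes weight 5.4, moment 5.4·541 = 2921.4.
Set Σw·x/Σw = 294: (2921.4 + 114w) = 294·(5.4 + w).
Rearranging, w·(114 − 294) = 294·5.4 − 2921.4 = -1333.8, so w ≈ -1333.8/-180 = 7.41.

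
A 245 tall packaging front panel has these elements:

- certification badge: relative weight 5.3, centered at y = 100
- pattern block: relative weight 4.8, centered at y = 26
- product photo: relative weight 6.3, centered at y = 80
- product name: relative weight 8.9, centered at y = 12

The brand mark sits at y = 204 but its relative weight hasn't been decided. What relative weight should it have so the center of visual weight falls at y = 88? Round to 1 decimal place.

Known weights sum to 5.3 + 4.8 + 6.3 + 8.9 = 25.3; their moment is 5.3·100 + 4.8·26 + 6.3·80 + 8.9·12 = 1265.6.
For the centroid to hit 88: (1265.6 + w·204) / (25.3 + w) = 88.
So w = (88·25.3 − 1265.6)/(204 − 88) = 960.8/116 ≈ 8.28.

w ≈ 8.3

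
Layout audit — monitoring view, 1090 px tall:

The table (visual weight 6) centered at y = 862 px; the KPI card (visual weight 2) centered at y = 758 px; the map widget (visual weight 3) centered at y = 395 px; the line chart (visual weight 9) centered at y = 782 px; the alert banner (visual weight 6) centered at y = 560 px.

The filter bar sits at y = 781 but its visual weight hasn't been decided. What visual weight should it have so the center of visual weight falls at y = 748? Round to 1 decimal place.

w ≈ 35.7

Fixed elements: Σw = 6 + 2 + 3 + 9 + 6 = 26, Σw·y = 6·862 + 2·758 + 3·395 + 9·782 + 6·560 = 18271.
For the centroid to hit 748: (18271 + w·781) / (26 + w) = 748.
Solving: w = (748·26 − 18271) / (781 − 748) = 1177 / 33 ≈ 35.67.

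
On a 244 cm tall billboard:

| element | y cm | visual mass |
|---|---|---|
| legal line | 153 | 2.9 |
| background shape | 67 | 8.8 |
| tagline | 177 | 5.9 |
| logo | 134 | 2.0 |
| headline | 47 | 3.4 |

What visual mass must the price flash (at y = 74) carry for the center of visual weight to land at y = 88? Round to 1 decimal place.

w ≈ 34.4

Existing Σw = 23.0 (2.9 + 8.8 + 5.9 + 2.0 + 3.4); existing moment 2.9·153 + 8.8·67 + 5.9·177 + 2.0·134 + 3.4·47 = 2505.4.
Balance at y = 88 requires (2505.4 + w·74) / (23.0 + w) = 88.
So w = (88·23.0 − 2505.4)/(74 − 88) = -481.4/-14 ≈ 34.39.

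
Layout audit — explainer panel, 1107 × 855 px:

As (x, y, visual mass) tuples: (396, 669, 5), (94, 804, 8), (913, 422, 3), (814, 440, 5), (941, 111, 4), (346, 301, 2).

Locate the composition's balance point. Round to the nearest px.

(518, 529)

Total weight = 5 + 8 + 3 + 5 + 4 + 2 = 27.
x: moment 13997 / weight 27 ≈ 518.41
y: moment 14289 / weight 27 ≈ 529.22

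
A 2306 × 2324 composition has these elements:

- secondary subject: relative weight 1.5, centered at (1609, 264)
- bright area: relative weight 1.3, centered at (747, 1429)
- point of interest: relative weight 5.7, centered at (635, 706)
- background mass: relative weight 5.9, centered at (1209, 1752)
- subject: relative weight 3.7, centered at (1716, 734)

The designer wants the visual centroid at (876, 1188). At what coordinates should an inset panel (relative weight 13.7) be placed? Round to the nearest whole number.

(538, 1347)

With the inset panel, Σw becomes 1.5 + 1.3 + 5.7 + 5.9 + 3.7 + 13.7 = 31.8.
x: need Σw·x = 31.8·876 = 27856.8. Existing = 1.5·1609 + 1.3·747 + 5.7·635 + 5.9·1209 + 3.7·1716 = 20486.4. Remainder 7370.4 / 13.7 ≈ 537.99.
y: need Σw·y = 31.8·1188 = 37778.4. Existing = 1.5·264 + 1.3·1429 + 5.7·706 + 5.9·1752 + 3.7·734 = 19330.5. Remainder 18447.9 / 13.7 ≈ 1346.56.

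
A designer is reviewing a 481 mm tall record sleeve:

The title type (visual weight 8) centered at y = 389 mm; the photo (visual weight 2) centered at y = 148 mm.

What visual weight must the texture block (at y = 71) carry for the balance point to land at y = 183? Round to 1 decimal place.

Fixed elements: Σw = 8 + 2 = 10, Σw·y = 8·389 + 2·148 = 3408.
For the centroid to hit 183: (3408 + w·71) / (10 + w) = 183.
So w = (183·10 − 3408)/(71 − 183) = -1578/-112 ≈ 14.09.

w ≈ 14.1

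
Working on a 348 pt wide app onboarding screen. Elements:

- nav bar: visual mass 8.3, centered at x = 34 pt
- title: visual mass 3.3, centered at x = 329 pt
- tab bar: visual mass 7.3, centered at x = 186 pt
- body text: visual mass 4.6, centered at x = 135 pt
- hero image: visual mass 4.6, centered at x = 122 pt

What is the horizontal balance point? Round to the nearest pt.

Total weight = 8.3 + 3.3 + 7.3 + 4.6 + 4.6 = 28.1.
Σw·x = 8.3·34 + 3.3·329 + 7.3·186 + 4.6·135 + 4.6·122 = 3907.9, so x̄ = 3907.9/28.1 ≈ 139.07.

x ≈ 139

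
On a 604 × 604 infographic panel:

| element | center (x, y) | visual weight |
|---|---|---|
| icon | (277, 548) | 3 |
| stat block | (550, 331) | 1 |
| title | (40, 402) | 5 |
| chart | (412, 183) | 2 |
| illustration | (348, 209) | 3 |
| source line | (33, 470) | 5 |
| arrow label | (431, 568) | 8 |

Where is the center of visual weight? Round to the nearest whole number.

(262, 440)

Total weight = 3 + 1 + 5 + 2 + 3 + 5 + 8 = 27.
Σw·x = 7062; x̄ = 7062/27 ≈ 261.56.
y: moment 11872 / weight 27 ≈ 439.70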